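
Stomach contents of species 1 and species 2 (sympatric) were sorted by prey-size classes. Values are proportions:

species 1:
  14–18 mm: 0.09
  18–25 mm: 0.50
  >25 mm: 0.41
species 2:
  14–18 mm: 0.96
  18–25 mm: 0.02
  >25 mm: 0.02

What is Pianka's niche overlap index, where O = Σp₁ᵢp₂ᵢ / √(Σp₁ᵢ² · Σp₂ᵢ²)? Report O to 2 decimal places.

0.17

Σ p₁ᵢp₂ᵢ = 0.0864 + 0.0100 + 0.0082 = 0.1046
Σp_1ᵢ² = 0.09² + 0.50² + 0.41² = 0.0081 + 0.2500 + 0.1681 = 0.4262
Σp_2ᵢ² = 0.96² + 0.02² + 0.02² = 0.9216 + 0.0004 + 0.0004 = 0.9224
O = 0.1046 / √(0.4262 × 0.9224) = 0.1046 / 0.62700 = 0.1668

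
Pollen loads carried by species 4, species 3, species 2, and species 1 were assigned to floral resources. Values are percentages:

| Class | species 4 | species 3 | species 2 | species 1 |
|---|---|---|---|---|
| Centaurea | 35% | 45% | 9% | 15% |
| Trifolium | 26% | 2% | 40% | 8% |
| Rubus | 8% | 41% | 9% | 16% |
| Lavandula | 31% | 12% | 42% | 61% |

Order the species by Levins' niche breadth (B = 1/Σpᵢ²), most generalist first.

Convert percentages to proportions (divide by 100).
Σp_4ᵢ² = 0.35² + 0.26² + 0.08² + 0.31² = 0.1225 + 0.0676 + 0.0064 + 0.0961 = 0.2926
B_4 = 1 / 0.2926 = 3.4176
Σp_3ᵢ² = 0.45² + 0.02² + 0.41² + 0.12² = 0.2025 + 0.0004 + 0.1681 + 0.0144 = 0.3854
B_3 = 1 / 0.3854 = 2.5947
Σp_2ᵢ² = 0.09² + 0.40² + 0.09² + 0.42² = 0.0081 + 0.1600 + 0.0081 + 0.1764 = 0.3526
B_2 = 1 / 0.3526 = 2.8361
Σp_1ᵢ² = 0.15² + 0.08² + 0.16² + 0.61² = 0.0225 + 0.0064 + 0.0256 + 0.3721 = 0.4266
B_1 = 1 / 0.4266 = 2.3441
Ranking by B (broadest → narrowest): species 4 (3.42) > species 2 (2.84) > species 3 (2.59) > species 1 (2.34)

species 4 > species 2 > species 3 > species 1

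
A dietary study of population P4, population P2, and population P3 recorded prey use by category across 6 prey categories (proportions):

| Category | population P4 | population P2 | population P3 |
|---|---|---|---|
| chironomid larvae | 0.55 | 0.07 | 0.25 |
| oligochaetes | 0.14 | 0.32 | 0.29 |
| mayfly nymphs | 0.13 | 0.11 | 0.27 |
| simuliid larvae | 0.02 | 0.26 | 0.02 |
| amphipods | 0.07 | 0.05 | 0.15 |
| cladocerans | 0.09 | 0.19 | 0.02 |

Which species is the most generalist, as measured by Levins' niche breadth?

Σp_P4ᵢ² = 0.55² + 0.14² + 0.13² + 0.02² + 0.07² + 0.09² = 0.3025 + 0.0196 + 0.0169 + 0.0004 + 0.0049 + 0.0081 = 0.3524
B_P4 = 1 / 0.3524 = 2.8377
Σp_P2ᵢ² = 0.07² + 0.32² + 0.11² + 0.26² + 0.05² + 0.19² = 0.0049 + 0.1024 + 0.0121 + 0.0676 + 0.0025 + 0.0361 = 0.2256
B_P2 = 1 / 0.2256 = 4.4326
Σp_P3ᵢ² = 0.25² + 0.29² + 0.27² + 0.02² + 0.15² + 0.02² = 0.0625 + 0.0841 + 0.0729 + 0.0004 + 0.0225 + 0.0004 = 0.2428
B_P3 = 1 / 0.2428 = 4.1186
Highest B → broadest niche (most generalist): population P2 (B = 4.43).

population P2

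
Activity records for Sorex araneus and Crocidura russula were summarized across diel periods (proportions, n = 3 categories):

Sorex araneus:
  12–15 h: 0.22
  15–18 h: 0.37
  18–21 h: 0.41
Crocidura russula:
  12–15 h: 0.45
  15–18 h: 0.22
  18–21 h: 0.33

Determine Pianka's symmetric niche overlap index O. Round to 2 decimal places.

0.89

Σ p₁ᵢp₂ᵢ = 0.0990 + 0.0814 + 0.1353 = 0.3157
Σp_1ᵢ² = 0.22² + 0.37² + 0.41² = 0.0484 + 0.1369 + 0.1681 = 0.3534
Σp_2ᵢ² = 0.45² + 0.22² + 0.33² = 0.2025 + 0.0484 + 0.1089 = 0.3598
O = 0.3157 / √(0.3534 × 0.3598) = 0.3157 / 0.35659 = 0.8853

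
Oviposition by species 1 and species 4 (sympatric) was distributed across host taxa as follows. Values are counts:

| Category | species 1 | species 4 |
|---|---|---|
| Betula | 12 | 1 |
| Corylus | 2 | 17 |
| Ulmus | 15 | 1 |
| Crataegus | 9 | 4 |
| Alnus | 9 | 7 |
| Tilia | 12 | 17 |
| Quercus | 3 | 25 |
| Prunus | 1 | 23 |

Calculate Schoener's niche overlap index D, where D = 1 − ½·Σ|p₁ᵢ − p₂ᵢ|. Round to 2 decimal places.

Proportions for species 1 (n=63): 12/63=0.1905, 2/63=0.0317, 15/63=0.2381, 9/63=0.1429, 9/63=0.1429, 12/63=0.1905, 3/63=0.0476, 1/63=0.0159
Proportions for species 4 (n=95): 1/95=0.0105, 17/95=0.1789, 1/95=0.0105, 4/95=0.0421, 7/95=0.0737, 17/95=0.1789, 25/95=0.2632, 23/95=0.2421
Σ|p₁ᵢ − p₂ᵢ| = 0.1800 + 0.1472 + 0.2276 + 0.1008 + 0.0692 + 0.0116 + 0.2156 + 0.2262 = 1.1782
D = 1 − ½ × 1.1782 = 1 − 0.58910 = 0.41090

0.41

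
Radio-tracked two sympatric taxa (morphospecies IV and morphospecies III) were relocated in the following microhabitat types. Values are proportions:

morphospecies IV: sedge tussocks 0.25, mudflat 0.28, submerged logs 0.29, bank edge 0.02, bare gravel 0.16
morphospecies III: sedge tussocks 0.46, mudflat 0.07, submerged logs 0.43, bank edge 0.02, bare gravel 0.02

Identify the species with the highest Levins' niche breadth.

morphospecies IV

Σp_IVᵢ² = 0.25² + 0.28² + 0.29² + 0.02² + 0.16² = 0.0625 + 0.0784 + 0.0841 + 0.0004 + 0.0256 = 0.2510
B_IV = 1 / 0.2510 = 3.9841
Σp_IIIᵢ² = 0.46² + 0.07² + 0.43² + 0.02² + 0.02² = 0.2116 + 0.0049 + 0.1849 + 0.0004 + 0.0004 = 0.4022
B_III = 1 / 0.4022 = 2.4863
Highest B → broadest niche (most generalist): morphospecies IV (B = 3.98).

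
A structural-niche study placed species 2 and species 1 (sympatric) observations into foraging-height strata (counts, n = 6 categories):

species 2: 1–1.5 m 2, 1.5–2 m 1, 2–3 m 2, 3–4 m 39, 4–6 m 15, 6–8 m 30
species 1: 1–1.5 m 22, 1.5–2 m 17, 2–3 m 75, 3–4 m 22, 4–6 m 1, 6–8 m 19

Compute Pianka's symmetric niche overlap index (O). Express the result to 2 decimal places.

0.38

Proportions for species 2 (n=89): 2/89=0.0225, 1/89=0.0112, 2/89=0.0225, 39/89=0.4382, 15/89=0.1685, 30/89=0.3371
Proportions for species 1 (n=156): 22/156=0.1410, 17/156=0.1090, 75/156=0.4808, 22/156=0.1410, 1/156=0.0064, 19/156=0.1218
Σ p₁ᵢp₂ᵢ = 0.003173 + 0.001221 + 0.010818 + 0.061786 + 0.001078 + 0.041059 = 0.119135
Σp_1ᵢ² = 0.0225² + 0.0112² + 0.0225² + 0.4382² + 0.1685² + 0.3371² = 0.000506 + 0.000125 + 0.000506 + 0.192019 + 0.028392 + 0.113636 = 0.335184
Σp_2ᵢ² = 0.1410² + 0.1090² + 0.4808² + 0.1410² + 0.0064² + 0.1218² = 0.019881 + 0.011881 + 0.231169 + 0.019881 + 0.000041 + 0.014835 = 0.297688
O = 0.119135 / √(0.335184 × 0.297688) = 0.119135 / 0.3158801 = 0.3772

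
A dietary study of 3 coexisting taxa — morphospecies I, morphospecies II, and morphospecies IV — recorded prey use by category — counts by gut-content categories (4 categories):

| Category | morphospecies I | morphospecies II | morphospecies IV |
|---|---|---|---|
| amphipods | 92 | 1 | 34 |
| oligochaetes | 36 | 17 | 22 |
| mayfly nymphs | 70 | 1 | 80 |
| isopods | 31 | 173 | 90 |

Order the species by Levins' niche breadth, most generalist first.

Proportions for morphospecies I (n=229): 92/229=0.4017, 36/229=0.1572, 70/229=0.3057, 31/229=0.1354
Proportions for morphospecies II (n=192): 1/192=0.0052, 17/192=0.0885, 1/192=0.0052, 173/192=0.9010
Proportions for morphospecies IV (n=226): 34/226=0.1504, 22/226=0.0973, 80/226=0.3540, 90/226=0.3982
Σp_Iᵢ² = 0.4017² + 0.1572² + 0.3057² + 0.1354² = 0.161363 + 0.024712 + 0.093452 + 0.018333 = 0.297860
B_I = 1 / 0.297860 = 3.3573
Σp_IIᵢ² = 0.0052² + 0.0885² + 0.0052² + 0.9010² = 0.000027 + 0.007832 + 0.000027 + 0.811801 = 0.819687
B_II = 1 / 0.819687 = 1.2200
Σp_IVᵢ² = 0.1504² + 0.0973² + 0.3540² + 0.3982² = 0.022620 + 0.009467 + 0.125316 + 0.158563 = 0.315966
B_IV = 1 / 0.315966 = 3.1649
Ranking by B (broadest → narrowest): morphospecies I (3.36) > morphospecies IV (3.16) > morphospecies II (1.22)

morphospecies I > morphospecies IV > morphospecies II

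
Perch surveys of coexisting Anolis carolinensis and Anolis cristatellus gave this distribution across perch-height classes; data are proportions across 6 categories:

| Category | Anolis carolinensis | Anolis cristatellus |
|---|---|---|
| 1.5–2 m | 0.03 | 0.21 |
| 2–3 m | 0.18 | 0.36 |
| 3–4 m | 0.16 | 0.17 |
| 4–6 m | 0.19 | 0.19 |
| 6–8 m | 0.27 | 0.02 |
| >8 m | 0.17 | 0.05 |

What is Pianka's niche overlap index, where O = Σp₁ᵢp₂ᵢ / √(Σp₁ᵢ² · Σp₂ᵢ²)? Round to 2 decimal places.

0.68

Σ p₁ᵢp₂ᵢ = 0.0063 + 0.0648 + 0.0272 + 0.0361 + 0.0054 + 0.0085 = 0.1483
Σp_1ᵢ² = 0.03² + 0.18² + 0.16² + 0.19² + 0.27² + 0.17² = 0.0009 + 0.0324 + 0.0256 + 0.0361 + 0.0729 + 0.0289 = 0.1968
Σp_2ᵢ² = 0.21² + 0.36² + 0.17² + 0.19² + 0.02² + 0.05² = 0.0441 + 0.1296 + 0.0289 + 0.0361 + 0.0004 + 0.0025 = 0.2416
O = 0.1483 / √(0.1968 × 0.2416) = 0.1483 / 0.21805 = 0.6801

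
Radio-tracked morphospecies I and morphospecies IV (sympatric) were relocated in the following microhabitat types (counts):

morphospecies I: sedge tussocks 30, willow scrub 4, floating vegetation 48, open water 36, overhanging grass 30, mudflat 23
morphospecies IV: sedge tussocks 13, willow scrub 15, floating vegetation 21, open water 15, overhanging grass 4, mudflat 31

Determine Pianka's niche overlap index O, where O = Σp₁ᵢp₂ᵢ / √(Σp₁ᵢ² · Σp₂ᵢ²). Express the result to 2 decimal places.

Proportions for morphospecies I (n=171): 30/171=0.1754, 4/171=0.0234, 48/171=0.2807, 36/171=0.2105, 30/171=0.1754, 23/171=0.1345
Proportions for morphospecies IV (n=99): 13/99=0.1313, 15/99=0.1515, 21/99=0.2121, 15/99=0.1515, 4/99=0.0404, 31/99=0.3131
Σ p₁ᵢp₂ᵢ = 0.023030 + 0.003545 + 0.059536 + 0.031891 + 0.007086 + 0.042112 = 0.167200
Σp_1ᵢ² = 0.1754² + 0.0234² + 0.2807² + 0.2105² + 0.1754² + 0.1345² = 0.030765 + 0.000548 + 0.078792 + 0.044310 + 0.030765 + 0.018090 = 0.203270
Σp_2ᵢ² = 0.1313² + 0.1515² + 0.2121² + 0.1515² + 0.0404² + 0.3131² = 0.017240 + 0.022952 + 0.044986 + 0.022952 + 0.001632 + 0.098032 = 0.207794
O = 0.167200 / √(0.203270 × 0.207794) = 0.167200 / 0.2055196 = 0.8135

0.81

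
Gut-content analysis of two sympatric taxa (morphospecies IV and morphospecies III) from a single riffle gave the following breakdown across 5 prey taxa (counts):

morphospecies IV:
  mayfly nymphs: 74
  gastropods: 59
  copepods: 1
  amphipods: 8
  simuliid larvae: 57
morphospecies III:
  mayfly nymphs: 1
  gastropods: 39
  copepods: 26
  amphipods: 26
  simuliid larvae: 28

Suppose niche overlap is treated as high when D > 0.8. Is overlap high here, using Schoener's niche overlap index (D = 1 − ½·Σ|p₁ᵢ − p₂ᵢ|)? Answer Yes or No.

Proportions for morphospecies IV (n=199): 74/199=0.3719, 59/199=0.2965, 1/199=0.0050, 8/199=0.0402, 57/199=0.2864
Proportions for morphospecies III (n=120): 1/120=0.0083, 39/120=0.3250, 26/120=0.2167, 26/120=0.2167, 28/120=0.2333
Σ|p₁ᵢ − p₂ᵢ| = 0.3636 + 0.0285 + 0.2117 + 0.1765 + 0.0531 = 0.8334
D = 1 − ½ × 0.8334 = 1 − 0.41670 = 0.58330
D = 0.58330 < 0.8 → No.

No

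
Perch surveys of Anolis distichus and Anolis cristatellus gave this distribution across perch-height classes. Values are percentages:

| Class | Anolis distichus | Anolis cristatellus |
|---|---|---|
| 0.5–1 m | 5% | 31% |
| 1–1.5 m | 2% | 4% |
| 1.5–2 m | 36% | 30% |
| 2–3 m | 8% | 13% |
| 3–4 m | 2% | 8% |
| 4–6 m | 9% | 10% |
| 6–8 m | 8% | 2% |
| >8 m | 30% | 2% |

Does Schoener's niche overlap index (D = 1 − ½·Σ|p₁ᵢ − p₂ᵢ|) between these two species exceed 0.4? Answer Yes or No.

Convert percentages to proportions (divide by 100).
Σ|p₁ᵢ − p₂ᵢ| = 0.26 + 0.02 + 0.06 + 0.05 + 0.06 + 0.01 + 0.06 + 0.28 = 0.80
D = 1 − ½ × 0.80 = 1 − 0.400 = 0.6000
D = 0.6000 > 0.4 → Yes.

Yes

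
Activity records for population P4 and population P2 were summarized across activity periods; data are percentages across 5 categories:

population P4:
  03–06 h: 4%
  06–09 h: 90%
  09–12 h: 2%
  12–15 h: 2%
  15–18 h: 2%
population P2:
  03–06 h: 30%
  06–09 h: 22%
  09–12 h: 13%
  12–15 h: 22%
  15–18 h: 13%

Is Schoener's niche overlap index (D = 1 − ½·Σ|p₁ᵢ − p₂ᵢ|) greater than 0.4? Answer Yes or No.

No

Convert percentages to proportions (divide by 100).
Σ|p₁ᵢ − p₂ᵢ| = 0.26 + 0.68 + 0.11 + 0.20 + 0.11 = 1.36
D = 1 − ½ × 1.36 = 1 − 0.680 = 0.3200
D = 0.3200 < 0.4 → No.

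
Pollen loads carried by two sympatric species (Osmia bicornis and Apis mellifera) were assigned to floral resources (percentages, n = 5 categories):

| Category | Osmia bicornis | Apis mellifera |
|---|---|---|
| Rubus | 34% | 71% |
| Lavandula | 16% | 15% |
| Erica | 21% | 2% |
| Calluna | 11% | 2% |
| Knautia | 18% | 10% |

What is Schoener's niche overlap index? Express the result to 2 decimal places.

Convert percentages to proportions (divide by 100).
Σ|p₁ᵢ − p₂ᵢ| = 0.37 + 0.01 + 0.19 + 0.09 + 0.08 = 0.74
D = 1 − ½ × 0.74 = 1 − 0.370 = 0.6300

0.63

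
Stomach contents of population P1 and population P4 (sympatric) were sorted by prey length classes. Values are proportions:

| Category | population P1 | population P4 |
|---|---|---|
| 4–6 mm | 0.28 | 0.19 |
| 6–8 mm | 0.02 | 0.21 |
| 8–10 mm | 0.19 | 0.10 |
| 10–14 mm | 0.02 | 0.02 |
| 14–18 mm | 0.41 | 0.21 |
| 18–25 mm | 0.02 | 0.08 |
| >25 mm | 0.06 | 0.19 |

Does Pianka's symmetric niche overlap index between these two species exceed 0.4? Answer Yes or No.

Σ p₁ᵢp₂ᵢ = 0.0532 + 0.0042 + 0.0190 + 0.0004 + 0.0861 + 0.0016 + 0.0114 = 0.1759
Σp_1ᵢ² = 0.28² + 0.02² + 0.19² + 0.02² + 0.41² + 0.02² + 0.06² = 0.0784 + 0.0004 + 0.0361 + 0.0004 + 0.1681 + 0.0004 + 0.0036 = 0.2874
Σp_2ᵢ² = 0.19² + 0.21² + 0.10² + 0.02² + 0.21² + 0.08² + 0.19² = 0.0361 + 0.0441 + 0.0100 + 0.0004 + 0.0441 + 0.0064 + 0.0361 = 0.1772
O = 0.1759 / √(0.2874 × 0.1772) = 0.1759 / 0.22567 = 0.7795
O = 0.7795 > 0.4 → Yes.

Yes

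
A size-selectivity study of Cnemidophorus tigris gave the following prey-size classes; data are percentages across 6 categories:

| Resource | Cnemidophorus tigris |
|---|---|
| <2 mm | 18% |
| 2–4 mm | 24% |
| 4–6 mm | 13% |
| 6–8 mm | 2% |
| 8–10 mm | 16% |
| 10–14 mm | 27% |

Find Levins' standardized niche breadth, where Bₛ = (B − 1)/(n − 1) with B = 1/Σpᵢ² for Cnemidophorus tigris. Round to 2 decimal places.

Convert percentages to proportions (divide by 100).
Σpᵢ² = 0.18² + 0.24² + 0.13² + 0.02² + 0.16² + 0.27² = 0.0324 + 0.0576 + 0.0169 + 0.0004 + 0.0256 + 0.0729 = 0.2058
B = 1 / 0.2058 = 4.8591
Bₛ = (B − 1)/(n − 1) = (4.8591 − 1)/(6 − 1) = 3.8591/5 = 0.7718

0.77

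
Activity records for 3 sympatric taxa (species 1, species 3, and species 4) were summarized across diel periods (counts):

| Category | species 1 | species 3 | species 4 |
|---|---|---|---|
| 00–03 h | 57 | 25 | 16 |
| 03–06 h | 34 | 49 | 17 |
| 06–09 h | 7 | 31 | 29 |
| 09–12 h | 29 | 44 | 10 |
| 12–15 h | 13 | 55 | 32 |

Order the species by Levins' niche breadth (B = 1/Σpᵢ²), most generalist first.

Proportions for species 1 (n=140): 57/140=0.4071, 34/140=0.2429, 7/140=0.0500, 29/140=0.2071, 13/140=0.0929
Proportions for species 3 (n=204): 25/204=0.1225, 49/204=0.2402, 31/204=0.1520, 44/204=0.2157, 55/204=0.2696
Proportions for species 4 (n=104): 16/104=0.1538, 17/104=0.1635, 29/104=0.2788, 10/104=0.0962, 32/104=0.3077
Σp_1ᵢ² = 0.4071² + 0.2429² + 0.0500² + 0.2071² + 0.0929² = 0.165730 + 0.059000 + 0.002500 + 0.042890 + 0.008630 = 0.278750
B_1 = 1 / 0.278750 = 3.5874
Σp_3ᵢ² = 0.1225² + 0.2402² + 0.1520² + 0.2157² + 0.2696² = 0.015006 + 0.057696 + 0.023104 + 0.046526 + 0.072684 = 0.215016
B_3 = 1 / 0.215016 = 4.6508
Σp_4ᵢ² = 0.1538² + 0.1635² + 0.2788² + 0.0962² + 0.3077² = 0.023654 + 0.026732 + 0.077729 + 0.009254 + 0.094679 = 0.232048
B_4 = 1 / 0.232048 = 4.3095
Ranking by B (broadest → narrowest): species 3 (4.65) > species 4 (4.31) > species 1 (3.59)

species 3 > species 4 > species 1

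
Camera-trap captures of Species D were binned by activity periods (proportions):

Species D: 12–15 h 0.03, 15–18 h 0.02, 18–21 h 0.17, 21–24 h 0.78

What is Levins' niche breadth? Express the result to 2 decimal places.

Σpᵢ² = 0.03² + 0.02² + 0.17² + 0.78² = 0.0009 + 0.0004 + 0.0289 + 0.6084 = 0.6386
B = 1 / 0.6386 = 1.5659

1.57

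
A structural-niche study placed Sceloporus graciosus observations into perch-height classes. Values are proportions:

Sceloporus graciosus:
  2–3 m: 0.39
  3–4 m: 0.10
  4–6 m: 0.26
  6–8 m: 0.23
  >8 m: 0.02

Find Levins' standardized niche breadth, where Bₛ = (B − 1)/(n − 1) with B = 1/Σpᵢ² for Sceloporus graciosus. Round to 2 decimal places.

Σpᵢ² = 0.39² + 0.10² + 0.26² + 0.23² + 0.02² = 0.1521 + 0.0100 + 0.0676 + 0.0529 + 0.0004 = 0.2830
B = 1 / 0.2830 = 3.5336
Bₛ = (B − 1)/(n − 1) = (3.5336 − 1)/(5 − 1) = 2.5336/4 = 0.6334

0.63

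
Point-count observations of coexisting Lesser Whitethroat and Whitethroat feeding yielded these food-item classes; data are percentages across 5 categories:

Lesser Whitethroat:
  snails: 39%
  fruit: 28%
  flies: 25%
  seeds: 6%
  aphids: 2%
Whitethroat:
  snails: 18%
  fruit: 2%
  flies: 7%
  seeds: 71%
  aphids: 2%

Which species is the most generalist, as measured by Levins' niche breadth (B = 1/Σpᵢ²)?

Convert percentages to proportions (divide by 100).
Σp_Lessᵢ² = 0.39² + 0.28² + 0.25² + 0.06² + 0.02² = 0.1521 + 0.0784 + 0.0625 + 0.0036 + 0.0004 = 0.2970
B_Less = 1 / 0.2970 = 3.3670
Σp_Whitᵢ² = 0.18² + 0.02² + 0.07² + 0.71² + 0.02² = 0.0324 + 0.0004 + 0.0049 + 0.5041 + 0.0004 = 0.5422
B_Whit = 1 / 0.5422 = 1.8443
Highest B → broadest niche (most generalist): Lesser Whitethroat (B = 3.37).

Lesser Whitethroat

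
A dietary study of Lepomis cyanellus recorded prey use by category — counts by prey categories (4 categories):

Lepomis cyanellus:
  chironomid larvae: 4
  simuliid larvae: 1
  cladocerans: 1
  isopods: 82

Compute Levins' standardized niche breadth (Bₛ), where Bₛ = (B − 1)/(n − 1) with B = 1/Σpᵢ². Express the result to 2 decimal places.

Proportions for Lepomis cyanellus (n=88): 4/88=0.0455, 1/88=0.0114, 1/88=0.0114, 82/88=0.9318
Σpᵢ² = 0.0455² + 0.0114² + 0.0114² + 0.9318² = 0.002070 + 0.000130 + 0.000130 + 0.868251 = 0.870581
B = 1 / 0.870581 = 1.1487
Bₛ = (B − 1)/(n − 1) = (1.1487 − 1)/(4 − 1) = 0.1487/3 = 0.0496

0.05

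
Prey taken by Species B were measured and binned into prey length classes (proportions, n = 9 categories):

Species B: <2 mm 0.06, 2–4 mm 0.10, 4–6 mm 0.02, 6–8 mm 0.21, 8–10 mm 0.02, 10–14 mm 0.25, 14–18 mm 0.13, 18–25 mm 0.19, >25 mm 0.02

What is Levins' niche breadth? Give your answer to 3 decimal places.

5.734

Σpᵢ² = 0.06² + 0.10² + 0.02² + 0.21² + 0.02² + 0.25² + 0.13² + 0.19² + 0.02² = 0.0036 + 0.0100 + 0.0004 + 0.0441 + 0.0004 + 0.0625 + 0.0169 + 0.0361 + 0.0004 = 0.1744
B = 1 / 0.1744 = 5.73394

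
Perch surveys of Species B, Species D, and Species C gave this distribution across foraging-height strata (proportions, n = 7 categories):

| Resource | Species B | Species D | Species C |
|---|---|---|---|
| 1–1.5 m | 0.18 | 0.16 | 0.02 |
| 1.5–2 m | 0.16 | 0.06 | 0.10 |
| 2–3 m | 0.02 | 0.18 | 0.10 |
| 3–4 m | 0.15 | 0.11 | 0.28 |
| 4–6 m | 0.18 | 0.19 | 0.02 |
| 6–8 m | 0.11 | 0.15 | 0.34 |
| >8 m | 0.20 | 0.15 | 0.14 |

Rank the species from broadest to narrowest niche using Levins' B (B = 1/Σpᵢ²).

Σp_Bᵢ² = 0.18² + 0.16² + 0.02² + 0.15² + 0.18² + 0.11² + 0.20² = 0.0324 + 0.0256 + 0.0004 + 0.0225 + 0.0324 + 0.0121 + 0.0400 = 0.1654
B_B = 1 / 0.1654 = 6.0459
Σp_Dᵢ² = 0.16² + 0.06² + 0.18² + 0.11² + 0.19² + 0.15² + 0.15² = 0.0256 + 0.0036 + 0.0324 + 0.0121 + 0.0361 + 0.0225 + 0.0225 = 0.1548
B_D = 1 / 0.1548 = 6.4599
Σp_Cᵢ² = 0.02² + 0.10² + 0.10² + 0.28² + 0.02² + 0.34² + 0.14² = 0.0004 + 0.0100 + 0.0100 + 0.0784 + 0.0004 + 0.1156 + 0.0196 = 0.2344
B_C = 1 / 0.2344 = 4.2662
Ranking by B (broadest → narrowest): Species D (6.46) > Species B (6.05) > Species C (4.27)

Species D > Species B > Species C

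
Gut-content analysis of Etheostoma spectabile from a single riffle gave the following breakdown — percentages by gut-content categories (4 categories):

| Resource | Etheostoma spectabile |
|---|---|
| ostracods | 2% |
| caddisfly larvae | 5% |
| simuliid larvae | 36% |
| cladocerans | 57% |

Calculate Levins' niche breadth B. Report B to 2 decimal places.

Convert percentages to proportions (divide by 100).
Σpᵢ² = 0.02² + 0.05² + 0.36² + 0.57² = 0.0004 + 0.0025 + 0.1296 + 0.3249 = 0.4574
B = 1 / 0.4574 = 2.1863

2.19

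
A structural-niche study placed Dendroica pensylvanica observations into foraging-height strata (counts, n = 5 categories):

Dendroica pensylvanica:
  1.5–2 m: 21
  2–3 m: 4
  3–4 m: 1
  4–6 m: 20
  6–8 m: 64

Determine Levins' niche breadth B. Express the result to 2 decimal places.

2.44

Proportions for Dendroica pensylvanica (n=110): 21/110=0.1909, 4/110=0.0364, 1/110=0.0091, 20/110=0.1818, 64/110=0.5818
Σpᵢ² = 0.1909² + 0.0364² + 0.0091² + 0.1818² + 0.5818² = 0.036443 + 0.001325 + 0.000083 + 0.033051 + 0.338491 = 0.409393
B = 1 / 0.409393 = 2.4426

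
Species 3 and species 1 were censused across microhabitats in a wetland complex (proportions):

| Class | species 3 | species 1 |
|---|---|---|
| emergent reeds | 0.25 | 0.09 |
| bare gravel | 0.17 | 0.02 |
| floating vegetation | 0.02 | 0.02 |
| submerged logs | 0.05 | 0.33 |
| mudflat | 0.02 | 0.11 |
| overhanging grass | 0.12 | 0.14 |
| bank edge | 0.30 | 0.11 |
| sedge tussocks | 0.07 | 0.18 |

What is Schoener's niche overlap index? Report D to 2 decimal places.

0.50

Σ|p₁ᵢ − p₂ᵢ| = 0.16 + 0.15 + 0.00 + 0.28 + 0.09 + 0.02 + 0.19 + 0.11 = 1.00
D = 1 − ½ × 1.00 = 1 − 0.500 = 0.5000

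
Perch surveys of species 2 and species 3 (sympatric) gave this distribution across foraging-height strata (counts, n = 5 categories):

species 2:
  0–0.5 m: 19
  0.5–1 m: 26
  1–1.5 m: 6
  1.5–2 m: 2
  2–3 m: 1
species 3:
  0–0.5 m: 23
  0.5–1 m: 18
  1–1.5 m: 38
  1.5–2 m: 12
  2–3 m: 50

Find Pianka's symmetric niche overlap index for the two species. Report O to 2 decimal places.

Proportions for species 2 (n=54): 19/54=0.3519, 26/54=0.4815, 6/54=0.1111, 2/54=0.0370, 1/54=0.0185
Proportions for species 3 (n=141): 23/141=0.1631, 18/141=0.1277, 38/141=0.2695, 12/141=0.0851, 50/141=0.3546
Σ p₁ᵢp₂ᵢ = 0.057395 + 0.061488 + 0.029941 + 0.003149 + 0.006560 = 0.158533
Σp_1ᵢ² = 0.3519² + 0.4815² + 0.1111² + 0.0370² + 0.0185² = 0.123834 + 0.231842 + 0.012343 + 0.001369 + 0.000342 = 0.369730
Σp_2ᵢ² = 0.1631² + 0.1277² + 0.2695² + 0.0851² + 0.3546² = 0.026602 + 0.016307 + 0.072630 + 0.007242 + 0.125741 = 0.248522
O = 0.158533 / √(0.369730 × 0.248522) = 0.158533 / 0.3031271 = 0.5230

0.52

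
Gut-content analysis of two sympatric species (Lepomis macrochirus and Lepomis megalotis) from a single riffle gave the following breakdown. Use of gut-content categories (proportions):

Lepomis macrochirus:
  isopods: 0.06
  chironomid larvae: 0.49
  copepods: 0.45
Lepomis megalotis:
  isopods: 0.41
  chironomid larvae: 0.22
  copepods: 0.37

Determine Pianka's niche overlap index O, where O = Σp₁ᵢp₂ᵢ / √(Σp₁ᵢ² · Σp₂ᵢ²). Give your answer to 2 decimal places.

Σ p₁ᵢp₂ᵢ = 0.0246 + 0.1078 + 0.1665 = 0.2989
Σp_1ᵢ² = 0.06² + 0.49² + 0.45² = 0.0036 + 0.2401 + 0.2025 = 0.4462
Σp_2ᵢ² = 0.41² + 0.22² + 0.37² = 0.1681 + 0.0484 + 0.1369 = 0.3534
O = 0.2989 / √(0.4462 × 0.3534) = 0.2989 / 0.39710 = 0.7527

0.75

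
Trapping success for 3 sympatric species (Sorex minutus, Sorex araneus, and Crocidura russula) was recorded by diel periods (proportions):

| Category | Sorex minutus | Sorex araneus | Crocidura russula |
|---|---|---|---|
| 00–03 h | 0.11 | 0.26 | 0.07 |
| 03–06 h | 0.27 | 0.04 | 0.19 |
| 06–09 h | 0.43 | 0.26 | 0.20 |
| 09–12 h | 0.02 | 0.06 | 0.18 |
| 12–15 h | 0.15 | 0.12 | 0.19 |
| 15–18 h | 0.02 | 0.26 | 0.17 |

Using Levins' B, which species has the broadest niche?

Crocidura russula

Σp_minuᵢ² = 0.11² + 0.27² + 0.43² + 0.02² + 0.15² + 0.02² = 0.0121 + 0.0729 + 0.1849 + 0.0004 + 0.0225 + 0.0004 = 0.2932
B_minu = 1 / 0.2932 = 3.4106
Σp_aranᵢ² = 0.26² + 0.04² + 0.26² + 0.06² + 0.12² + 0.26² = 0.0676 + 0.0016 + 0.0676 + 0.0036 + 0.0144 + 0.0676 = 0.2224
B_aran = 1 / 0.2224 = 4.4964
Σp_russᵢ² = 0.07² + 0.19² + 0.20² + 0.18² + 0.19² + 0.17² = 0.0049 + 0.0361 + 0.0400 + 0.0324 + 0.0361 + 0.0289 = 0.1784
B_russ = 1 / 0.1784 = 5.6054
Highest B → broadest niche (most generalist): Crocidura russula (B = 5.61).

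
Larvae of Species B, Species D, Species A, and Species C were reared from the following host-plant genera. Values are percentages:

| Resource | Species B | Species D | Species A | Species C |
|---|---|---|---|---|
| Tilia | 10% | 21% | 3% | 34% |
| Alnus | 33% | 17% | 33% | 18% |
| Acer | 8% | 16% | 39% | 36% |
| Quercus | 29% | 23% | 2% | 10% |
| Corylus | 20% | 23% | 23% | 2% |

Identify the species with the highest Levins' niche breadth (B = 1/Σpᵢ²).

Convert percentages to proportions (divide by 100).
Σp_Bᵢ² = 0.10² + 0.33² + 0.08² + 0.29² + 0.20² = 0.0100 + 0.1089 + 0.0064 + 0.0841 + 0.0400 = 0.2494
B_B = 1 / 0.2494 = 4.0096
Σp_Dᵢ² = 0.21² + 0.17² + 0.16² + 0.23² + 0.23² = 0.0441 + 0.0289 + 0.0256 + 0.0529 + 0.0529 = 0.2044
B_D = 1 / 0.2044 = 4.8924
Σp_Aᵢ² = 0.03² + 0.33² + 0.39² + 0.02² + 0.23² = 0.0009 + 0.1089 + 0.1521 + 0.0004 + 0.0529 = 0.3152
B_A = 1 / 0.3152 = 3.1726
Σp_Cᵢ² = 0.34² + 0.18² + 0.36² + 0.10² + 0.02² = 0.1156 + 0.0324 + 0.1296 + 0.0100 + 0.0004 = 0.2880
B_C = 1 / 0.2880 = 3.4722
Highest B → broadest niche (most generalist): Species D (B = 4.89).

Species D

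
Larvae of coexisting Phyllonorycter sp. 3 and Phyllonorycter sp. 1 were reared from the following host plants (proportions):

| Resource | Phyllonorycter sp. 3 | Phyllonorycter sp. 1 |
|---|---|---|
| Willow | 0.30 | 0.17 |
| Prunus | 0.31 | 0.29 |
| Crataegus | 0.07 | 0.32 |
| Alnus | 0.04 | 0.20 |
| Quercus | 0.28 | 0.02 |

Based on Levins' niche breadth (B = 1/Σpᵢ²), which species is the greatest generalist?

Phyllonorycter sp. 1

Σp_3ᵢ² = 0.30² + 0.31² + 0.07² + 0.04² + 0.28² = 0.0900 + 0.0961 + 0.0049 + 0.0016 + 0.0784 = 0.2710
B_3 = 1 / 0.2710 = 3.6900
Σp_1ᵢ² = 0.17² + 0.29² + 0.32² + 0.20² + 0.02² = 0.0289 + 0.0841 + 0.1024 + 0.0400 + 0.0004 = 0.2558
B_1 = 1 / 0.2558 = 3.9093
Highest B → broadest niche (most generalist): Phyllonorycter sp. 1 (B = 3.91).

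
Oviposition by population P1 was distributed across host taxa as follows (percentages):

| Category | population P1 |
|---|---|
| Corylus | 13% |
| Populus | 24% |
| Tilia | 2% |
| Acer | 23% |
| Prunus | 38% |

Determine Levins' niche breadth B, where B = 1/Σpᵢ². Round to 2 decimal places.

Convert percentages to proportions (divide by 100).
Σpᵢ² = 0.13² + 0.24² + 0.02² + 0.23² + 0.38² = 0.0169 + 0.0576 + 0.0004 + 0.0529 + 0.1444 = 0.2722
B = 1 / 0.2722 = 3.6738

3.67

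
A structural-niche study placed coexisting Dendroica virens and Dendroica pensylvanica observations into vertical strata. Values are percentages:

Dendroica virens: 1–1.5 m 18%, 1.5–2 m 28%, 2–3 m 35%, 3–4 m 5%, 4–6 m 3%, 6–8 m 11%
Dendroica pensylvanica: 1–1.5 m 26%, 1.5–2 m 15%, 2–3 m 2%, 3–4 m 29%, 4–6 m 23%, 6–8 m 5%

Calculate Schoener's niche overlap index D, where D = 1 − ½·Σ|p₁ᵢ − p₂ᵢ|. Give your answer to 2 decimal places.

Convert percentages to proportions (divide by 100).
Σ|p₁ᵢ − p₂ᵢ| = 0.08 + 0.13 + 0.33 + 0.24 + 0.20 + 0.06 = 1.04
D = 1 − ½ × 1.04 = 1 − 0.520 = 0.4800

0.48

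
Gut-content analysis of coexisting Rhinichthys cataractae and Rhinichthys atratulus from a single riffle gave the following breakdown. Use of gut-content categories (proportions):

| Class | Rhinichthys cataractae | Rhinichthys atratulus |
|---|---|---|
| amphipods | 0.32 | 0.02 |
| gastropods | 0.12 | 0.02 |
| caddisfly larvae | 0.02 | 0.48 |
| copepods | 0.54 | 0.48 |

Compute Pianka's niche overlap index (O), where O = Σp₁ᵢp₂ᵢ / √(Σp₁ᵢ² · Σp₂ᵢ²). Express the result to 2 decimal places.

0.64

Σ p₁ᵢp₂ᵢ = 0.0064 + 0.0024 + 0.0096 + 0.2592 = 0.2776
Σp_1ᵢ² = 0.32² + 0.12² + 0.02² + 0.54² = 0.1024 + 0.0144 + 0.0004 + 0.2916 = 0.4088
Σp_2ᵢ² = 0.02² + 0.02² + 0.48² + 0.48² = 0.0004 + 0.0004 + 0.2304 + 0.2304 = 0.4616
O = 0.2776 / √(0.4088 × 0.4616) = 0.2776 / 0.43440 = 0.6390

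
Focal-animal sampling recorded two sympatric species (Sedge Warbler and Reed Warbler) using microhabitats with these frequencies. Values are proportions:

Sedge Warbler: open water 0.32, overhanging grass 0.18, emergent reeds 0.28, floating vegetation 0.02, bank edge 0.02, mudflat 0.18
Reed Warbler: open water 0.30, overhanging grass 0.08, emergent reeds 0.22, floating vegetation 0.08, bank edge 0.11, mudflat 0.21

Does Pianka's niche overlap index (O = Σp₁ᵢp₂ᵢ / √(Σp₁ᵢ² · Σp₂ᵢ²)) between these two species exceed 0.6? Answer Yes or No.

Σ p₁ᵢp₂ᵢ = 0.0960 + 0.0144 + 0.0616 + 0.0016 + 0.0022 + 0.0378 = 0.2136
Σp_1ᵢ² = 0.32² + 0.18² + 0.28² + 0.02² + 0.02² + 0.18² = 0.1024 + 0.0324 + 0.0784 + 0.0004 + 0.0004 + 0.0324 = 0.2464
Σp_2ᵢ² = 0.30² + 0.08² + 0.22² + 0.08² + 0.11² + 0.21² = 0.0900 + 0.0064 + 0.0484 + 0.0064 + 0.0121 + 0.0441 = 0.2074
O = 0.2136 / √(0.2464 × 0.2074) = 0.2136 / 0.22606 = 0.9449
O = 0.9449 > 0.6 → Yes.

Yes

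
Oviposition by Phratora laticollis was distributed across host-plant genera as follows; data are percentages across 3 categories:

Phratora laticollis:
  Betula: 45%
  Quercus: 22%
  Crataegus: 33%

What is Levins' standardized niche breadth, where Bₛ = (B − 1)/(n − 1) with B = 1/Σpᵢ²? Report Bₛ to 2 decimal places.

Convert percentages to proportions (divide by 100).
Σpᵢ² = 0.45² + 0.22² + 0.33² = 0.2025 + 0.0484 + 0.1089 = 0.3598
B = 1 / 0.3598 = 2.7793
Bₛ = (B − 1)/(n − 1) = (2.7793 − 1)/(3 − 1) = 1.7793/2 = 0.8897

0.89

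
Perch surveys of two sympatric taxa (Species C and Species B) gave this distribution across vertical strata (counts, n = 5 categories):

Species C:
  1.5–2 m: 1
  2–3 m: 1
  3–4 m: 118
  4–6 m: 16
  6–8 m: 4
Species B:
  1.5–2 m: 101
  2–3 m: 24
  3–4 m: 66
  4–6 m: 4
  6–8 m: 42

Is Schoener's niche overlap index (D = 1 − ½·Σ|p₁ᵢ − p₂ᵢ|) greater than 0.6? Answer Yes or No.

Proportions for Species C (n=140): 1/140=0.0071, 1/140=0.0071, 118/140=0.8429, 16/140=0.1143, 4/140=0.0286
Proportions for Species B (n=237): 101/237=0.4262, 24/237=0.1013, 66/237=0.2785, 4/237=0.0169, 42/237=0.1772
Σ|p₁ᵢ − p₂ᵢ| = 0.4191 + 0.0942 + 0.5644 + 0.0974 + 0.1486 = 1.3237
D = 1 − ½ × 1.3237 = 1 − 0.66185 = 0.33815
D = 0.33815 < 0.6 → No.

No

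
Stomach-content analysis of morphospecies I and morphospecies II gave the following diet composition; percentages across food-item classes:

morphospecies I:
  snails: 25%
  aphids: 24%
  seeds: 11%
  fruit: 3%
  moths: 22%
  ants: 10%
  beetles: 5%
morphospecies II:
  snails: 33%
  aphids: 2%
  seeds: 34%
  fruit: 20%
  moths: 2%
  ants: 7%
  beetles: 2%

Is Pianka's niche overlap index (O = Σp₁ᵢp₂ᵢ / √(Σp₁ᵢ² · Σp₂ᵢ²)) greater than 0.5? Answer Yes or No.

Convert percentages to proportions (divide by 100).
Σ p₁ᵢp₂ᵢ = 0.0825 + 0.0048 + 0.0374 + 0.0060 + 0.0044 + 0.0070 + 0.0010 = 0.1431
Σp_1ᵢ² = 0.25² + 0.24² + 0.11² + 0.03² + 0.22² + 0.10² + 0.05² = 0.0625 + 0.0576 + 0.0121 + 0.0009 + 0.0484 + 0.0100 + 0.0025 = 0.1940
Σp_2ᵢ² = 0.33² + 0.02² + 0.34² + 0.20² + 0.02² + 0.07² + 0.02² = 0.1089 + 0.0004 + 0.1156 + 0.0400 + 0.0004 + 0.0049 + 0.0004 = 0.2706
O = 0.1431 / √(0.1940 × 0.2706) = 0.1431 / 0.22912 = 0.6246
O = 0.6246 > 0.5 → Yes.

Yes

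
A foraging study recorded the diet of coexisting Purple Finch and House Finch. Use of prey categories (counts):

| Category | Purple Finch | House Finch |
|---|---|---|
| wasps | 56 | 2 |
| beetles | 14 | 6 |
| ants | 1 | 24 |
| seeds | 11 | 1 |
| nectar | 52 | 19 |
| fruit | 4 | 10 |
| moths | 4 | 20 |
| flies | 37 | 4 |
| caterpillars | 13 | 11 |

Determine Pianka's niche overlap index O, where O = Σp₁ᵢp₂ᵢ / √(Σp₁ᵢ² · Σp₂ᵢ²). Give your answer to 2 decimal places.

0.46

Proportions for Purple Finch (n=192): 56/192=0.2917, 14/192=0.0729, 1/192=0.0052, 11/192=0.0573, 52/192=0.2708, 4/192=0.0208, 4/192=0.0208, 37/192=0.1927, 13/192=0.0677
Proportions for House Finch (n=97): 2/97=0.0206, 6/97=0.0619, 24/97=0.2474, 1/97=0.0103, 19/97=0.1959, 10/97=0.1031, 20/97=0.2062, 4/97=0.0412, 11/97=0.1134
Σ p₁ᵢp₂ᵢ = 0.006009 + 0.004513 + 0.001286 + 0.000590 + 0.053050 + 0.002144 + 0.004289 + 0.007939 + 0.007677 = 0.087497
Σp_1ᵢ² = 0.2917² + 0.0729² + 0.0052² + 0.0573² + 0.2708² + 0.0208² + 0.0208² + 0.1927² + 0.0677² = 0.085089 + 0.005314 + 0.000027 + 0.003283 + 0.073333 + 0.000433 + 0.000433 + 0.037133 + 0.004583 = 0.209628
Σp_2ᵢ² = 0.0206² + 0.0619² + 0.2474² + 0.0103² + 0.1959² + 0.1031² + 0.2062² + 0.0412² + 0.1134² = 0.000424 + 0.003832 + 0.061207 + 0.000106 + 0.038377 + 0.010630 + 0.042518 + 0.001697 + 0.012860 = 0.171651
O = 0.087497 / √(0.209628 × 0.171651) = 0.087497 / 0.1896915 = 0.4613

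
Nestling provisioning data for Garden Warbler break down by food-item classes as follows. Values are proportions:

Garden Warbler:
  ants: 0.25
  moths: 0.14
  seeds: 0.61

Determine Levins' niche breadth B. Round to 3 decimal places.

2.202

Σpᵢ² = 0.25² + 0.14² + 0.61² = 0.0625 + 0.0196 + 0.3721 = 0.4542
B = 1 / 0.4542 = 2.20167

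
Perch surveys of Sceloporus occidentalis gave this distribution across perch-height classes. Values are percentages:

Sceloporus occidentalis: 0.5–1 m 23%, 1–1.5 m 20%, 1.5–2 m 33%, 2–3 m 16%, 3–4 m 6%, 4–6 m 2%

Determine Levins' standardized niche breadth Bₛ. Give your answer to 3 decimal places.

0.664

Convert percentages to proportions (divide by 100).
Σpᵢ² = 0.23² + 0.20² + 0.33² + 0.16² + 0.06² + 0.02² = 0.0529 + 0.0400 + 0.1089 + 0.0256 + 0.0036 + 0.0004 = 0.2314
B = 1 / 0.2314 = 4.32152
Bₛ = (B − 1)/(n − 1) = (4.32152 − 1)/(6 − 1) = 3.32152/5 = 0.66430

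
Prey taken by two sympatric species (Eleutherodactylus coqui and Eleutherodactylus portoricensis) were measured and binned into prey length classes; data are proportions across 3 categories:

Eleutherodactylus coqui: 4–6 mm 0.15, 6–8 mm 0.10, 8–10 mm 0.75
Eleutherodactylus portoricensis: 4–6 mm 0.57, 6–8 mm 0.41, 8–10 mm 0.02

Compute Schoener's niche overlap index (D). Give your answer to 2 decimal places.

Σ|p₁ᵢ − p₂ᵢ| = 0.42 + 0.31 + 0.73 = 1.46
D = 1 − ½ × 1.46 = 1 − 0.730 = 0.2700

0.27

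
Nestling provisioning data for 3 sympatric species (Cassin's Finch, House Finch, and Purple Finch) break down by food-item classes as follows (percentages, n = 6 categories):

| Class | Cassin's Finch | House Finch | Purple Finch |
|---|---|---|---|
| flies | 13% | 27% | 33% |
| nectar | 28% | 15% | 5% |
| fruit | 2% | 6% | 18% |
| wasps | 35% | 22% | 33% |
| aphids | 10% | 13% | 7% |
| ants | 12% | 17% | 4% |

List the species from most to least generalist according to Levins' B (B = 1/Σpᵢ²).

House Finch > Cassin's Finch > Purple Finch

Convert percentages to proportions (divide by 100).
Σp_Cassᵢ² = 0.13² + 0.28² + 0.02² + 0.35² + 0.10² + 0.12² = 0.0169 + 0.0784 + 0.0004 + 0.1225 + 0.0100 + 0.0144 = 0.2426
B_Cass = 1 / 0.2426 = 4.1220
Σp_Housᵢ² = 0.27² + 0.15² + 0.06² + 0.22² + 0.13² + 0.17² = 0.0729 + 0.0225 + 0.0036 + 0.0484 + 0.0169 + 0.0289 = 0.1932
B_Hous = 1 / 0.1932 = 5.1760
Σp_Purpᵢ² = 0.33² + 0.05² + 0.18² + 0.33² + 0.07² + 0.04² = 0.1089 + 0.0025 + 0.0324 + 0.1089 + 0.0049 + 0.0016 = 0.2592
B_Purp = 1 / 0.2592 = 3.8580
Ranking by B (broadest → narrowest): House Finch (5.18) > Cassin's Finch (4.12) > Purple Finch (3.86)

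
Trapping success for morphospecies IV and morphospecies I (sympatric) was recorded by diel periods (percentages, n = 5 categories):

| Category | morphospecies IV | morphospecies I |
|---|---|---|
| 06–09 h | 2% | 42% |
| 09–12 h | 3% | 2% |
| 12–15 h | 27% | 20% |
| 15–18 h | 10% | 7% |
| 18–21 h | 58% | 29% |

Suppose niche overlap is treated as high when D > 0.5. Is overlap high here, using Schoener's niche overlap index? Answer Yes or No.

Convert percentages to proportions (divide by 100).
Σ|p₁ᵢ − p₂ᵢ| = 0.40 + 0.01 + 0.07 + 0.03 + 0.29 = 0.80
D = 1 − ½ × 0.80 = 1 − 0.400 = 0.6000
D = 0.6000 > 0.5 → Yes.

Yes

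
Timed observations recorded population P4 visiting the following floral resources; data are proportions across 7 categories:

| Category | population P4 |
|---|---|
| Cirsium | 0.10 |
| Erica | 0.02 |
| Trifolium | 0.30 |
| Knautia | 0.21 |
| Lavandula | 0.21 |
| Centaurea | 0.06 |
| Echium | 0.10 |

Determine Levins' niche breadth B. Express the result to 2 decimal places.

Σpᵢ² = 0.10² + 0.02² + 0.30² + 0.21² + 0.21² + 0.06² + 0.10² = 0.0100 + 0.0004 + 0.0900 + 0.0441 + 0.0441 + 0.0036 + 0.0100 = 0.2022
B = 1 / 0.2022 = 4.9456

4.95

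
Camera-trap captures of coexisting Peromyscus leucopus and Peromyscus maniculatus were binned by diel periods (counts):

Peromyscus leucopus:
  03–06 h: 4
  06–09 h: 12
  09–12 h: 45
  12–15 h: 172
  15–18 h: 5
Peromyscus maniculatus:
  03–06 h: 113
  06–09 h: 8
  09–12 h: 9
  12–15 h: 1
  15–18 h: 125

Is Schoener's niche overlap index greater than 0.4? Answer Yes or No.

Proportions for Peromyscus leucopus (n=238): 4/238=0.0168, 12/238=0.0504, 45/238=0.1891, 172/238=0.7227, 5/238=0.0210
Proportions for Peromyscus maniculatus (n=256): 113/256=0.4414, 8/256=0.0313, 9/256=0.0352, 1/256=0.0039, 125/256=0.4883
Σ|p₁ᵢ − p₂ᵢ| = 0.4246 + 0.0191 + 0.1539 + 0.7188 + 0.4673 = 1.7837
D = 1 − ½ × 1.7837 = 1 − 0.89185 = 0.10815
D = 0.10815 < 0.4 → No.

No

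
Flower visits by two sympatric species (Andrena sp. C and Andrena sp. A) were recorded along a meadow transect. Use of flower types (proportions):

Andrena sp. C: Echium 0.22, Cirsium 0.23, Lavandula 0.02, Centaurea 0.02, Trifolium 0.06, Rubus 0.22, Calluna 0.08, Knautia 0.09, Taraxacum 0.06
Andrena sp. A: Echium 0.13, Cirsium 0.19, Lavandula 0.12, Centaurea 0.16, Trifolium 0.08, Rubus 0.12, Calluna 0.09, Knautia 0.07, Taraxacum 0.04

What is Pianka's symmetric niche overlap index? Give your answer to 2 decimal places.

Σ p₁ᵢp₂ᵢ = 0.0286 + 0.0437 + 0.0024 + 0.0032 + 0.0048 + 0.0264 + 0.0072 + 0.0063 + 0.0024 = 0.1250
Σp_1ᵢ² = 0.22² + 0.23² + 0.02² + 0.02² + 0.06² + 0.22² + 0.08² + 0.09² + 0.06² = 0.0484 + 0.0529 + 0.0004 + 0.0004 + 0.0036 + 0.0484 + 0.0064 + 0.0081 + 0.0036 = 0.1722
Σp_2ᵢ² = 0.13² + 0.19² + 0.12² + 0.16² + 0.08² + 0.12² + 0.09² + 0.07² + 0.04² = 0.0169 + 0.0361 + 0.0144 + 0.0256 + 0.0064 + 0.0144 + 0.0081 + 0.0049 + 0.0016 = 0.1284
O = 0.1250 / √(0.1722 × 0.1284) = 0.1250 / 0.14870 = 0.8406

0.84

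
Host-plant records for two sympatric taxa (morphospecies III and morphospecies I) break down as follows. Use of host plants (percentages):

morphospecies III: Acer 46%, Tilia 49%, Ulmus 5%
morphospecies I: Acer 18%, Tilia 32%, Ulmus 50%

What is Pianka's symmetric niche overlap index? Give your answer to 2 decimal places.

Convert percentages to proportions (divide by 100).
Σ p₁ᵢp₂ᵢ = 0.0828 + 0.1568 + 0.0250 = 0.2646
Σp_1ᵢ² = 0.46² + 0.49² + 0.05² = 0.2116 + 0.2401 + 0.0025 = 0.4542
Σp_2ᵢ² = 0.18² + 0.32² + 0.50² = 0.0324 + 0.1024 + 0.2500 = 0.3848
O = 0.2646 / √(0.4542 × 0.3848) = 0.2646 / 0.41806 = 0.6329

0.63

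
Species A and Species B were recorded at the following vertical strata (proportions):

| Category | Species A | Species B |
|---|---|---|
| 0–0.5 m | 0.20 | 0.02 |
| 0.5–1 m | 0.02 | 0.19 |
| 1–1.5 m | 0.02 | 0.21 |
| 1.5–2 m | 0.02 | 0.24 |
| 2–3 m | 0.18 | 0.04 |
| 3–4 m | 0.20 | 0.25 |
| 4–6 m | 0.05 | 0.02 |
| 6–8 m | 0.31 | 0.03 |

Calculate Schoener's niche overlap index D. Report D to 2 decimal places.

0.37

Σ|p₁ᵢ − p₂ᵢ| = 0.18 + 0.17 + 0.19 + 0.22 + 0.14 + 0.05 + 0.03 + 0.28 = 1.26
D = 1 − ½ × 1.26 = 1 − 0.630 = 0.3700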